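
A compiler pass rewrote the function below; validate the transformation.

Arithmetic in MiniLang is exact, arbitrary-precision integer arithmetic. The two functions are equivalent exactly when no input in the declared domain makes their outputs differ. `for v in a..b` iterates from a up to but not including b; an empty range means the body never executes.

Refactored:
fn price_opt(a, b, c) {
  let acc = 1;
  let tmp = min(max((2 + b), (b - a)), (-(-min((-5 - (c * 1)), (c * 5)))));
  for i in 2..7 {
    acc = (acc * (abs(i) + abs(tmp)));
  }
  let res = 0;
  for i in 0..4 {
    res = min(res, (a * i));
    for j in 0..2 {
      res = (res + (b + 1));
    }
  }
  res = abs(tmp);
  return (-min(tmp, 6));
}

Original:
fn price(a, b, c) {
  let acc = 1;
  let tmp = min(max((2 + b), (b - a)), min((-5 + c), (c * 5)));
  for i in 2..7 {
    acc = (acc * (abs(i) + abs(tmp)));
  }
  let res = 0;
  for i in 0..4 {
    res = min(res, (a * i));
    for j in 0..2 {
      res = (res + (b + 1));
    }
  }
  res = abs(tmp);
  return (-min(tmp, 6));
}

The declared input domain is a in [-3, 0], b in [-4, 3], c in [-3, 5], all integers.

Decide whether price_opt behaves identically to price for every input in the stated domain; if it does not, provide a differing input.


These are not equivalent — on a=-3, b=-4, c=-1 the outputs split (6 vs 5).
price: acc=1, then tmp=-6, then (i=2), then acc=8, then (i=3), then acc=72, then (i=4), then acc=720, then (i=5), then acc=7920, then (i=6), then acc=95040, then res=0, then (i=0), then res=0, then (j=0), then res=-3, then (j=1), then res=-6, then (i=1), then res=-6, then (j=0), then res=-9, then (j=1), then res=-12, then (i=2), then res=-12, then (j=0), then res=-15, then (j=1), then res=-18, then (i=3), then res=-18, then (j=0), then res=-21, then (j=1), then res=-24, then res=6, then returns 6
price_opt: acc=1, then tmp=-5, then (i=2), then acc=7, then (i=3), then acc=56, then (i=4), then acc=504, then (i=5), then acc=5040, then (i=6), then acc=55440, then res=0, then (i=0), then res=0, then (j=0), then res=-3, then (j=1), then res=-6, then (i=1), then res=-6, then (j=0), then res=-9, then (j=1), then res=-12, then (i=2), then res=-12, then (j=0), then res=-15, then (j=1), then res=-18, then (i=3), then res=-18, then (j=0), then res=-21, then (j=1), then res=-24, then res=5, then returns 5
verdict: not equivalent; witness: a=-3, b=-4, c=-1


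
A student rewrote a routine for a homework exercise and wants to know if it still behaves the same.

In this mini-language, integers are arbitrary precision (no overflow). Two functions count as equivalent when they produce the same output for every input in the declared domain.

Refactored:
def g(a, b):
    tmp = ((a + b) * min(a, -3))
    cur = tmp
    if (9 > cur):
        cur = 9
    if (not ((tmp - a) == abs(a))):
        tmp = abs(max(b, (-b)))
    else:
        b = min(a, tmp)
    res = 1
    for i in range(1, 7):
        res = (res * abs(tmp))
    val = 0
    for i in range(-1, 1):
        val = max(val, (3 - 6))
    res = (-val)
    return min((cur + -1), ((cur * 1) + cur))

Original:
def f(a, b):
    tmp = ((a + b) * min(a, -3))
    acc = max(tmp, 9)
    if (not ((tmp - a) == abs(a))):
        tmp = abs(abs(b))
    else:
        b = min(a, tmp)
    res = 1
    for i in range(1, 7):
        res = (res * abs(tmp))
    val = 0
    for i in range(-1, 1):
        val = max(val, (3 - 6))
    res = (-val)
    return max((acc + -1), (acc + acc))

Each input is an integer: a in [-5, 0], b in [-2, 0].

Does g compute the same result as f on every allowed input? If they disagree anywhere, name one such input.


Consider the input a=-5, b=-2.
f: tmp := 35 | acc := 35 | (not ((tmp - a) == abs(a))): true | tmp := 2 | res := 1 | iter i=1: | res := 2 | iter i=2: | res := 4 | iter i=3: | res := 8 | iter i=4: | res := 16 | iter i=5: | res := 32 | iter i=6: | res := 64 | val := 0 | iter i=-1: | val := 0 | iter i=0: | val := 0 | res := 0 | result 70
g: tmp := 35 | cur := 35 | (9 > cur): false | (not ((tmp - a) == abs(a))): true | tmp := 2 | res := 1 | iter i=1: | res := 2 | iter i=2: | res := 4 | iter i=3: | res := 8 | iter i=4: | res := 16 | iter i=5: | res := 32 | iter i=6: | res := 64 | val := 0 | iter i=-1: | val := 0 | iter i=0: | val := 0 | res := 0 | result 34
70 and 34 differ, so these are not the same function on this domain.
verdict: not equivalent; witness: a=-5, b=-2


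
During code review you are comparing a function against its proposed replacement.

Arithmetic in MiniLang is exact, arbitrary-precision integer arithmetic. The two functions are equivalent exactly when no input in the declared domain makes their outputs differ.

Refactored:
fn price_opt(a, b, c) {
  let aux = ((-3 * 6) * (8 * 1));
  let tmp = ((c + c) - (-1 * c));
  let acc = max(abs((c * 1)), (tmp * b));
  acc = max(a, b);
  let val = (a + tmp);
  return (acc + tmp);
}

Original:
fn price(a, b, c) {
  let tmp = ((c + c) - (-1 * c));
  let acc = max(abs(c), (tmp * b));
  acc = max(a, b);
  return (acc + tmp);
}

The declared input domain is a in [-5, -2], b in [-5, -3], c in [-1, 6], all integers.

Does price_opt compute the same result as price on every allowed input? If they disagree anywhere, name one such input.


Behavior is preserved: although local variable names differ, plus statement counts differ, plus arithmetic usage differs, plus constant usage differs, the outputs never diverge.
Spot check at a=-3, b=-4, c=2 — price: tmp becomes 6; next acc becomes 2; next acc becomes -3; next final value 3. price_opt: aux becomes -144; next tmp becomes 6; next acc becomes 2; next acc becomes -3; next val becomes 3; next final value 3. Both give 3.
Sweeping the whole domain (96 inputs) finds no disagreement.
verdict: equivalent


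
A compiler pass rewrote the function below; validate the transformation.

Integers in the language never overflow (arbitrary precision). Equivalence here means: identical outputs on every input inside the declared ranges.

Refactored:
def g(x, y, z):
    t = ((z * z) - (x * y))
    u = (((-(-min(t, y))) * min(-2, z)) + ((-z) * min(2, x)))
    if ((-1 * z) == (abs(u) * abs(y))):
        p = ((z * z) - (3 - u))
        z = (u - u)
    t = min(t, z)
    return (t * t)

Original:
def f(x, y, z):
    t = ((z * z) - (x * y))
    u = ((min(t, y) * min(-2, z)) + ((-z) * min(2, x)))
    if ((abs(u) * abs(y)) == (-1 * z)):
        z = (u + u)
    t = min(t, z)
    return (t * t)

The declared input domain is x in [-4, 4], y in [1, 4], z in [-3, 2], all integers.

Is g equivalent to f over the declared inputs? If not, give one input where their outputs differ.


The rewrite breaks on x=0, y=1, z=-3, where the results are 36 and 0.
f: t := 9 | u := -3 | ((abs(u) * abs(y)) == (-1 * z)): true | z := -6 | t := -6 | result 36
g: t := 9 | u := -3 | ((-1 * z) == (abs(u) * abs(y))): true | p := 3 | z := 0 | t := 0 | result 0
verdict: not equivalent; witness: x=0, y=1, z=-3


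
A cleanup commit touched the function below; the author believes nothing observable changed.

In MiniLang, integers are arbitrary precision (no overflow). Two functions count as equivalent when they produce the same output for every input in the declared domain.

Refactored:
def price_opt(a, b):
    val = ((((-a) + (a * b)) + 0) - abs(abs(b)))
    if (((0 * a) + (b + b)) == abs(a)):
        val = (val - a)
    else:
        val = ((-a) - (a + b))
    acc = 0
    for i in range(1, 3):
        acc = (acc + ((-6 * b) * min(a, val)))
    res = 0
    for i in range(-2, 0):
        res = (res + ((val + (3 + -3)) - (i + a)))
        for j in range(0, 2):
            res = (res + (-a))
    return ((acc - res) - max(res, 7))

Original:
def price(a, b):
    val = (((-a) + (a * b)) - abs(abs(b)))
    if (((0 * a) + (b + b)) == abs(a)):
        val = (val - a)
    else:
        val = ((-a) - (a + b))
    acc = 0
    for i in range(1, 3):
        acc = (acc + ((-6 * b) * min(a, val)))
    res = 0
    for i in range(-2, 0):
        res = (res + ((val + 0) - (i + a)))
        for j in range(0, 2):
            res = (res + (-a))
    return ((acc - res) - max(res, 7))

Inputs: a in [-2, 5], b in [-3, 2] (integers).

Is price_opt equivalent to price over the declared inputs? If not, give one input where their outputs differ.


Reading the diff, among the changes: arithmetic usage differs, and constant usage differs.
As a probe, take a=3, b=1: price runs val := -1 | (((0 * a) + (b + b)) == abs(a)): false | val := -7 | acc := 0 | iter i=1: | acc := 42 | iter i=2: | acc := 84 | res := 0 | iter i=-2: | res := -8 | iter j=0: | res := -11 | iter j=1: | res := -14 | iter i=-1: | res := -23 | iter j=0: | res := -26 | iter j=1: | res := -29 | result 106; price_opt runs val := -1 | (((0 * a) + (b + b)) == abs(a)): false | val := -7 | acc := 0 | iter i=1: | acc := 42 | iter i=2: | acc := 84 | res := 0 | iter i=-2: | res := -8 | iter j=0: | res := -11 | iter j=1: | res := -14 | iter i=-1: | res := -23 | iter j=0: | res := -26 | iter j=1: | res := -29 | result 106; both end at 106.
Sweeping the whole domain (48 inputs) finds no disagreement.
verdict: equivalent


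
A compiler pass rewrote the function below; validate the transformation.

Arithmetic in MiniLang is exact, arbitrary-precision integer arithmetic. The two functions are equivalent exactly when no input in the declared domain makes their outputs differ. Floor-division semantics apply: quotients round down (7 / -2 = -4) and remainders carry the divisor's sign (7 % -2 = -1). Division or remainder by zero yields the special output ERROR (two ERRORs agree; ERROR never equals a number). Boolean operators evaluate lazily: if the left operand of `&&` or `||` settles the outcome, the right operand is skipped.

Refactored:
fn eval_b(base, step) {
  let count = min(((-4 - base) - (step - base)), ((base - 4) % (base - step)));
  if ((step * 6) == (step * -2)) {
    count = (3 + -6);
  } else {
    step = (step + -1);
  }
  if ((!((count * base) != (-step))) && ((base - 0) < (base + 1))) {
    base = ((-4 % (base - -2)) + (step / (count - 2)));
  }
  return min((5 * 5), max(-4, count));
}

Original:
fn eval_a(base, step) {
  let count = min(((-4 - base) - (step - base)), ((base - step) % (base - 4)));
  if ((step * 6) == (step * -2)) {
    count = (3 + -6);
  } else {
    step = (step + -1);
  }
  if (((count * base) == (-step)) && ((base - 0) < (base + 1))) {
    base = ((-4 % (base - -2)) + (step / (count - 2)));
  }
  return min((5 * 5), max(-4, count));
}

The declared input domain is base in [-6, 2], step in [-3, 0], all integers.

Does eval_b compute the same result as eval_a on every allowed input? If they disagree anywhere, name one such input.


Evaluate both at base=-6, step=-3.
eval_a: count=-3, then ((step * 6) == (step * -2)) is false, then step=-4, then (((count * base) == (-step)) && ((base - 0) < (base + 1))) is false, then returns -3
eval_b: count=-1, then ((step * 6) == (step * -2)) is false, then step=-4, then ((!((count * base) != (-step))) && ((base - 0) < (base + 1))) is false, then returns -1
-3 != -1, so the rewrite changes behavior.
verdict: not equivalent; witness: base=-6, step=-3


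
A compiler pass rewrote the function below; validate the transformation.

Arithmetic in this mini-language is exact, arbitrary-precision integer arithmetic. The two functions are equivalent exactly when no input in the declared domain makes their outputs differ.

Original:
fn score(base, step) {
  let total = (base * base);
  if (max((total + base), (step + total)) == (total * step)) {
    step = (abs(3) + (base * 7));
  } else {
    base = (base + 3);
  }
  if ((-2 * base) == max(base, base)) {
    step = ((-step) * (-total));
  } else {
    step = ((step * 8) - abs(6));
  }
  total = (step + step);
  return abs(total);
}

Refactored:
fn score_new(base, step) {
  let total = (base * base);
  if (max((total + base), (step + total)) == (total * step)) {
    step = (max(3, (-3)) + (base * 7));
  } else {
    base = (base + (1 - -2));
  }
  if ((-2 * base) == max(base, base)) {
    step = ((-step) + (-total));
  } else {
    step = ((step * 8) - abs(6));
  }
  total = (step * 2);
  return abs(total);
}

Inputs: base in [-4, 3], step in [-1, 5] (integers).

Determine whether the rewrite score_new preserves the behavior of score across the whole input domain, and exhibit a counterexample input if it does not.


There is a counterexample at base=-3, step=-1: 18 on one side, 16 on the other.
score: total=9, then (max((total + base), (step + total)) == (total * step)) is false, then base=0, then ((-2 * base) == max(base, base)) is true, then step=-9, then total=-18, then returns 18
score_new: total=9, then (max((total + base), (step + total)) == (total * step)) is false, then base=0, then ((-2 * base) == max(base, base)) is true, then step=-8, then total=-16, then returns 16
verdict: not equivalent; witness: base=-3, step=-1


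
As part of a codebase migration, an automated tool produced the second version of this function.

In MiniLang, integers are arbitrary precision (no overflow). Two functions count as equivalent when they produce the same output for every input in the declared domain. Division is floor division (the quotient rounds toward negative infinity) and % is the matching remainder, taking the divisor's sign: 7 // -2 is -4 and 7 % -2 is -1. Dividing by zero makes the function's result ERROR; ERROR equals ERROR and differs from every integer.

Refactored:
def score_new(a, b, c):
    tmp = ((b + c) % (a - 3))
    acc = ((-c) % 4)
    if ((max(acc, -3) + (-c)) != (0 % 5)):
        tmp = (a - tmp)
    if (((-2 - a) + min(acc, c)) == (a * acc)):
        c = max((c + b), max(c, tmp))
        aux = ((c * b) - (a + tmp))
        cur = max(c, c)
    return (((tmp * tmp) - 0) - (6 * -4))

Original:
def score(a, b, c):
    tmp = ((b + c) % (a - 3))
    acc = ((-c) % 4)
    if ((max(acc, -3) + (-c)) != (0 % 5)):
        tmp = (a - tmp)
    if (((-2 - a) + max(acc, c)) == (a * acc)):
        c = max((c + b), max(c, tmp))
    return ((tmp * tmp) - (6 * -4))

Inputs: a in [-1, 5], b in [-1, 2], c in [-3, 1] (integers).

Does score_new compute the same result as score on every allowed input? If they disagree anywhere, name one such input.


The edit looks behavioral (`max(acc, c)` became `min(acc, c)`), but over these ranges it never changes the outcome.
Spot check at a=0, b=-1, c=-2 — score: tmp := 0 | acc := 2 | ((max(acc, -3) + (-c)) != (0 % 5)): true | tmp := 0 | (((-2 - a) + max(acc, c)) == (a * acc)): true | c := 0 | result 24. score_new: tmp := 0 | acc := 2 | ((max(acc, -3) + (-c)) != (0 % 5)): true | tmp := 0 | (((-2 - a) + min(acc, c)) == (a * acc)): false | result 24. Both give 24.
Sweeping the whole domain (140 inputs) finds no disagreement.
verdict: equivalent


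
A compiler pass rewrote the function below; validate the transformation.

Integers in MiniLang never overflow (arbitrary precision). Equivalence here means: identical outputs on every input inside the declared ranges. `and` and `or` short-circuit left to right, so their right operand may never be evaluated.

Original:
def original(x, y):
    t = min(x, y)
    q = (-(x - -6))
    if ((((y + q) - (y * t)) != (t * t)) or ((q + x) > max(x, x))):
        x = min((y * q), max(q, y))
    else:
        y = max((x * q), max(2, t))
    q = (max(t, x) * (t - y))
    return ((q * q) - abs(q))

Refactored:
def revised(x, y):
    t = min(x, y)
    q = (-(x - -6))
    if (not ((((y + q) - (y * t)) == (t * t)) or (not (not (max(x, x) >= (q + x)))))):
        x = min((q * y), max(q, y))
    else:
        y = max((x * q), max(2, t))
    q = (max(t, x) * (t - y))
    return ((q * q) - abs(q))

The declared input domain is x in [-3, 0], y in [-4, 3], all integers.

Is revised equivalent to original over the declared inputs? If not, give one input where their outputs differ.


x=-3, y=-4 yields 0 from original but 1482 from revised.
verdict: not equivalent; witness: x=-3, y=-4


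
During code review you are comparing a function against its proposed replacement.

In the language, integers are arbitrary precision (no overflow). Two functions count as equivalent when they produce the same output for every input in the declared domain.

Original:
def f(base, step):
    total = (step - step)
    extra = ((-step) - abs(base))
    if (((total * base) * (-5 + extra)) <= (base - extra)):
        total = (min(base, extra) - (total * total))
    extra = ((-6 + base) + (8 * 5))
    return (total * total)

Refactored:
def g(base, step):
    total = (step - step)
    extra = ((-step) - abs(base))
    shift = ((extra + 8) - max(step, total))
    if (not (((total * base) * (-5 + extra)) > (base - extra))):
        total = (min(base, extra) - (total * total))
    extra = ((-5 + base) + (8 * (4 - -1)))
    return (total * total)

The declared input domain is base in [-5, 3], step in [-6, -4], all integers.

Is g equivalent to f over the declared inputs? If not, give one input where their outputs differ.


The suspicious edit (`-6` became `-5`) never changes the result for any input inside the declared domain.
Spot check at base=2, step=-6 — f: total becomes 0; next extra becomes 4; next (((total * base) * (-5 + extra)) <= (base - extra)) evaluates to false; next extra becomes 36; next final value 0. g: total becomes 0; next extra becomes 4; next shift becomes 12; next (not (((total * base) * (-5 + extra)) > (base - extra))) evaluates to false; next extra becomes 37; next final value 0. Both give 0.
Sweeping the whole domain (27 inputs) finds no disagreement.
verdict: equivalent


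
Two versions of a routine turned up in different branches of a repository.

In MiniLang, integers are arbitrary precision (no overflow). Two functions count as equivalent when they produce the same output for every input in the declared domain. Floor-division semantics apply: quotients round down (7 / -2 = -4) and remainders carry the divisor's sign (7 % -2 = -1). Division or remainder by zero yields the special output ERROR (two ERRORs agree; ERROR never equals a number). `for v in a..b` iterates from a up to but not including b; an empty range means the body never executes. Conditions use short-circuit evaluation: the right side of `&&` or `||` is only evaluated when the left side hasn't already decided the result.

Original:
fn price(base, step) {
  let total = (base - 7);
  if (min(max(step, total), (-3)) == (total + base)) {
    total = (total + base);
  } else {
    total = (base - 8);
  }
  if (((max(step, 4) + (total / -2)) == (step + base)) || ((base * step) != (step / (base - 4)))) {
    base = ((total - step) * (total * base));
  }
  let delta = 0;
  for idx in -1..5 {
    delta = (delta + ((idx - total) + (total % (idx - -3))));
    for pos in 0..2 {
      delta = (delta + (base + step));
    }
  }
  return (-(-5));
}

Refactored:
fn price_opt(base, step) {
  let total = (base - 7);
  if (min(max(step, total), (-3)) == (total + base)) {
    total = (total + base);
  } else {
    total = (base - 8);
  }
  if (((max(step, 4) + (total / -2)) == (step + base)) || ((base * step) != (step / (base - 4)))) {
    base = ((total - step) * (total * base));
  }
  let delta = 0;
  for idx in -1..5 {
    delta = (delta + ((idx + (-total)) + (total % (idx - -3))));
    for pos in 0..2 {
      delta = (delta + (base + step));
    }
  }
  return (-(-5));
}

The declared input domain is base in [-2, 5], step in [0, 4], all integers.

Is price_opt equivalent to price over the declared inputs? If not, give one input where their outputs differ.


The two versions differ — the changes include arithmetic usage differs.
Tracing base=3, step=1: price: total = -4; (min(max(step, total), (-3)) == (total + base)) -> false; total = -5; (((max(step, 4) + (total / -2)) == (step + base)) || ((base * step) != (step / (base - 4)))) -> true; base = 90; delta = 0; [idx=-1]; delta = 5; [pos=0]; delta = 96; [pos=1]; delta = 187; [idx=0]; delta = 193; [pos=0]; delta = 284; [pos=1]; delta = 375; [idx=1]; delta = 384; [pos=0]; delta = 475; [pos=1]; delta = 566; [idx=2]; delta = 573; [pos=0]; delta = 664; [pos=1]; delta = 755; [idx=3]; delta = 764; [pos=0]; delta = 855; [pos=1]; delta = 946; [idx=4]; delta = 957; [pos=0]; delta = 1048; [pos=1]; delta = 1139; return 5 | price_opt: total = -4; (min(max(step, total), (-3)) == (total + base)) -> false; total = -5; (((max(step, 4) + (total / -2)) == (step + base)) || ((base * step) != (step / (base - 4)))) -> true; base = 90; delta = 0; [idx=-1]; delta = 5; [pos=0]; delta = 96; [pos=1]; delta = 187; [idx=0]; delta = 193; [pos=0]; delta = 284; [pos=1]; delta = 375; [idx=1]; delta = 384; [pos=0]; delta = 475; [pos=1]; delta = 566; [idx=2]; delta = 573; [pos=0]; delta = 664; [pos=1]; delta = 755; [idx=3]; delta = 764; [pos=0]; delta = 855; [pos=1]; delta = 946; [idx=4]; delta = 957; [pos=0]; delta = 1048; [pos=1]; delta = 1139; return 5 — matching result 5.
Sweeping the whole domain (40 inputs) finds no disagreement.
verdict: equivalent


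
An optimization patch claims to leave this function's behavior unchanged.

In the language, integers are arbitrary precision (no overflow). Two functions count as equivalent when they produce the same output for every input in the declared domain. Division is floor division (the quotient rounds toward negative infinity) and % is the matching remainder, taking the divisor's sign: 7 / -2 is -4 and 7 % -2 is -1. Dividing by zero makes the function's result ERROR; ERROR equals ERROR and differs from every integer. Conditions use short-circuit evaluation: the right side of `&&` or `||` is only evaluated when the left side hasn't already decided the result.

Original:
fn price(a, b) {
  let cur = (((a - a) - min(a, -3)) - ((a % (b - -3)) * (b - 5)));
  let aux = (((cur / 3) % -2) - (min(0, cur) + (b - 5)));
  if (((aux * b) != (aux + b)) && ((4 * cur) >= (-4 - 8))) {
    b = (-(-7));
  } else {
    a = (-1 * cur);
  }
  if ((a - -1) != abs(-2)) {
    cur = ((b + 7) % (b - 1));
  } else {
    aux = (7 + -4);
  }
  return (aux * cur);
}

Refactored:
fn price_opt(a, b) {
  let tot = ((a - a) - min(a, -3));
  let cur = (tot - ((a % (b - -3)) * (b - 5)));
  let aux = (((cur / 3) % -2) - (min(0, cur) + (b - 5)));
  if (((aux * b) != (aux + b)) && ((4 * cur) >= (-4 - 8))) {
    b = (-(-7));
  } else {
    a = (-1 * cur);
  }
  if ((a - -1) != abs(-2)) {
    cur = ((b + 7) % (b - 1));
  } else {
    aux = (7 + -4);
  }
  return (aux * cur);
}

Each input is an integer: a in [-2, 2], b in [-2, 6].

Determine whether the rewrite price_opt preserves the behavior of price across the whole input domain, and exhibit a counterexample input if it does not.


Behavior is preserved: although statement counts differ, and local variable names differ, the outputs never diverge.
One worked example (a=-2, b=1) — price: cur := 11 | aux := 3 | (((aux * b) != (aux + b)) && ((4 * cur) >= (-4 - 8))): true | b := 7 | ((a - -1) != abs(-2)): true | cur := 2 | result 6; price_opt: tot := 3 | cur := 11 | aux := 3 | (((aux * b) != (aux + b)) && ((4 * cur) >= (-4 - 8))): true | b := 7 | ((a - -1) != abs(-2)): true | cur := 2 | result 6; agreement on 6.
Sweeping the whole domain (45 inputs) finds no disagreement.
verdict: equivalent


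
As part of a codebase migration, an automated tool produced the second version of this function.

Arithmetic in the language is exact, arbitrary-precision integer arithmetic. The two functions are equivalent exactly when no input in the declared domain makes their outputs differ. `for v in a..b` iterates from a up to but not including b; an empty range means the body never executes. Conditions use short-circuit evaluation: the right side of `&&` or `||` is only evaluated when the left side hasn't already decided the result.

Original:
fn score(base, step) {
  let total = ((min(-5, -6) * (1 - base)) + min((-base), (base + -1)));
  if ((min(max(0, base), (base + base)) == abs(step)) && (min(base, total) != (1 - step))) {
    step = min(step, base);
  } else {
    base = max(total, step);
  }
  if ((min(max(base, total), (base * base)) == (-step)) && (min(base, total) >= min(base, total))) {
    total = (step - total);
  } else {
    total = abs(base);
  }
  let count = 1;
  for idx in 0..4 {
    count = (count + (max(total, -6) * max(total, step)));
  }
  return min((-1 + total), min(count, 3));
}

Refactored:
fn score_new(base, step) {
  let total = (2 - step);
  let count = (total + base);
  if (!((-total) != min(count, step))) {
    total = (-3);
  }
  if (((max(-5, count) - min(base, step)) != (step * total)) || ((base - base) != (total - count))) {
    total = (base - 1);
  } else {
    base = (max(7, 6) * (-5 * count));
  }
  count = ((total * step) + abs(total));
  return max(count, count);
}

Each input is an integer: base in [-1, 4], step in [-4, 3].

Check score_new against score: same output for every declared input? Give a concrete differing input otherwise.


base=-1, step=-4 yields 3 from score but 10 from score_new.
verdict: not equivalent; witness: base=-1, step=-4


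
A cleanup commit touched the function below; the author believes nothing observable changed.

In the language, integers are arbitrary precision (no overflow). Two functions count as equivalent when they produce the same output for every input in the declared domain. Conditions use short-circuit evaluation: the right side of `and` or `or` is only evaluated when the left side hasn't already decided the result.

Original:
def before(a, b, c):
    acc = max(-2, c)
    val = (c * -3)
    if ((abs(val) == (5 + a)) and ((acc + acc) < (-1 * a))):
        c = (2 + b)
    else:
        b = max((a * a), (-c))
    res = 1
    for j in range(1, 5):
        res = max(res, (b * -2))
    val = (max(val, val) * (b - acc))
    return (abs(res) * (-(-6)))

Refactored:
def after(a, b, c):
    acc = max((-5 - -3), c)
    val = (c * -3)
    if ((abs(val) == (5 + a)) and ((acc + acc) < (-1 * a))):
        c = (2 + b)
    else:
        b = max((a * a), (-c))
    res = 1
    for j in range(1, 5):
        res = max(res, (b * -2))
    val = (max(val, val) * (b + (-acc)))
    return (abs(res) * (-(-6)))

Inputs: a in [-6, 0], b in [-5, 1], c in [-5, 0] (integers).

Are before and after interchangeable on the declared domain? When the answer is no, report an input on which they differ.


This is a faithful refactor — constant usage differs, and arithmetic usage differs, but the computed results match everywhere.
As a probe, take a=0, b=0, c=-1: before runs acc := -1 | val := 3 | ((abs(val) == (5 + a)) and ((acc + acc) < (-1 * a))): false | b := 1 | res := 1 | iter j=1: | res := 1 | iter j=2: | res := 1 | iter j=3: | res := 1 | iter j=4: | res := 1 | val := 6 | result 6; after runs acc := -1 | val := 3 | ((abs(val) == (5 + a)) and ((acc + acc) < (-1 * a))): false | b := 1 | res := 1 | iter j=1: | res := 1 | iter j=2: | res := 1 | iter j=3: | res := 1 | iter j=4: | res := 1 | val := 6 | result 6; both end at 6.
Across all 294 domain points the two functions coincide.
verdict: equivalent


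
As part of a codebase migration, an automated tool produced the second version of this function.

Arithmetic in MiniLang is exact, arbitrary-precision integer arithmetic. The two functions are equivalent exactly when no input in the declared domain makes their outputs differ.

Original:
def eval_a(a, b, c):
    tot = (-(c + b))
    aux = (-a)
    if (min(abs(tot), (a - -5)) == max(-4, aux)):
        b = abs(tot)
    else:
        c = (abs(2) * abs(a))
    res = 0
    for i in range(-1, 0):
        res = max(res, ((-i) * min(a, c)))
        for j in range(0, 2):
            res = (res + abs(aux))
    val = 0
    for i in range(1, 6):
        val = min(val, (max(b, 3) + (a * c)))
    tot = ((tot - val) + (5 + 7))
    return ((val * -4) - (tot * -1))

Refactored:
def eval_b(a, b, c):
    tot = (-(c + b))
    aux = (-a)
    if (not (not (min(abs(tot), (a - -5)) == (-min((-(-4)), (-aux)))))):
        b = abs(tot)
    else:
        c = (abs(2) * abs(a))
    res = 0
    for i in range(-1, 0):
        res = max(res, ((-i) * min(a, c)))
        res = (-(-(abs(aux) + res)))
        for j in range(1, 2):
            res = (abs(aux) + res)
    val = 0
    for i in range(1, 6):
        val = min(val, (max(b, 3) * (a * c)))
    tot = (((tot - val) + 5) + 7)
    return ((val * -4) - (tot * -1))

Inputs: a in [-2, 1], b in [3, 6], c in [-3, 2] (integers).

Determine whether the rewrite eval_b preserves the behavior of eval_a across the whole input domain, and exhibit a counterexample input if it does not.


Take a=-2, b=3, c=-3.
eval_a: tot=0, then aux=2, then (min(abs(tot), (a - -5)) == max(-4, aux)) is false, then c=4, then res=0, then (i=-1), then res=0, then (j=0), then res=2, then (j=1), then res=4, then val=0, then (i=1), then val=-5, then (i=2), then val=-5, then (i=3), then val=-5, then (i=4), then val=-5, then (i=5), then val=-5, then tot=17, then returns 37
eval_b: tot=0, then aux=2, then (not (not (min(abs(tot), (a - -5)) == (-min((-(-4)), (-aux)))))) is false, then c=4, then res=0, then (i=-1), then res=0, then res=2, then (j=1), then res=4, then val=0, then (i=1), then val=-24, then (i=2), then val=-24, then (i=3), then val=-24, then (i=4), then val=-24, then (i=5), then val=-24, then tot=36, then returns 132
37 and 132 differ, so these are not the same function on this domain.
verdict: not equivalent; witness: a=-2, b=3, c=-3


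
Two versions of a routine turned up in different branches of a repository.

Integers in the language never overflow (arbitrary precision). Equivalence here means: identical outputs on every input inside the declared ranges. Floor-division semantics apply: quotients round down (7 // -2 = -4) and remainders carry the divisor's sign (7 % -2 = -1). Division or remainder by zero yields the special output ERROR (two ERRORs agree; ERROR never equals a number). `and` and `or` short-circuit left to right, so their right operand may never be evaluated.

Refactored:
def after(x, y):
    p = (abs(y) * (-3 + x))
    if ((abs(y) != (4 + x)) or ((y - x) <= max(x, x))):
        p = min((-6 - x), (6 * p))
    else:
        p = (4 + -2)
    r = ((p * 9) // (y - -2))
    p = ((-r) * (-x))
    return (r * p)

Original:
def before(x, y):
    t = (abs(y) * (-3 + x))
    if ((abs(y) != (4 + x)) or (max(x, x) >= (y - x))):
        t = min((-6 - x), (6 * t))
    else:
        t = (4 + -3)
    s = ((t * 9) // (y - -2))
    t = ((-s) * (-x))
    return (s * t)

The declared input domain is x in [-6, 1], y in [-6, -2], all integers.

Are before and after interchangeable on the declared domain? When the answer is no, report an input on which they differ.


Equivalent. The suspicious edit (`-3` became `-2`) never changes the result for any input inside the declared domain.
An exhaustive pass over the 40 declared inputs shows identical outputs.
One worked example (x=-3, y=-2) — before: t becomes -12; next ((abs(y) != (4 + x)) or (max(x, x) >= (y - x))) evaluates to true; next t becomes -72; next hits division by zero so the output is ERROR; after: p becomes -12; next ((abs(y) != (4 + x)) or ((y - x) <= max(x, x))) evaluates to true; next p becomes -72; next hits division by zero so the output is ERROR; agreement on ERROR.
verdict: equivalent


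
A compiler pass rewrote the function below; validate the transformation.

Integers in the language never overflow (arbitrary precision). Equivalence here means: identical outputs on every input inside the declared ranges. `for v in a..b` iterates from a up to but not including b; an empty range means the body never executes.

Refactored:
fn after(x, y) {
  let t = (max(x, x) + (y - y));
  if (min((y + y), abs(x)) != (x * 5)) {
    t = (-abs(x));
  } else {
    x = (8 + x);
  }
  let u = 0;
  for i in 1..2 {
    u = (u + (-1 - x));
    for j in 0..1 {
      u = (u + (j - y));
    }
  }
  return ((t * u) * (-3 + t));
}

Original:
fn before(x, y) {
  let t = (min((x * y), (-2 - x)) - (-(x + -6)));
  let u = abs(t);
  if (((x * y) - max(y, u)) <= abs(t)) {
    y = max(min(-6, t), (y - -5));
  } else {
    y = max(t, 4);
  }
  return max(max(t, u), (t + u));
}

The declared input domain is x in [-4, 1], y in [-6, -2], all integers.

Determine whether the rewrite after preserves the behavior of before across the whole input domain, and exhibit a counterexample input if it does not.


At x=-4, y=-6: before gives 8, after gives 252.
verdict: not equivalent; witness: x=-4, y=-6


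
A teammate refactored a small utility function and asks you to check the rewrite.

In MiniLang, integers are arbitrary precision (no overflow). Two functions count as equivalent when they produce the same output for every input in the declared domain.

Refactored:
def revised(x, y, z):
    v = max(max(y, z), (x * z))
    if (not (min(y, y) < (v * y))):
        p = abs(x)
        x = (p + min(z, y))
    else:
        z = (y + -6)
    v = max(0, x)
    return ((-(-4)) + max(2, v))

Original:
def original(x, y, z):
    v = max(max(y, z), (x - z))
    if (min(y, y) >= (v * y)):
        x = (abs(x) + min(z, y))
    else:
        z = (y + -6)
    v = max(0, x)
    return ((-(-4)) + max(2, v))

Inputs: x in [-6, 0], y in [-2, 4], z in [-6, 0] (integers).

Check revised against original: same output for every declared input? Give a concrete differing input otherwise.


There is a counterexample at x=-6, y=-2, z=-3: 6 on one side, 7 on the other.
original: v becomes -2; next (min(y, y) >= (v * y)) evaluates to false; next z becomes -8; next v becomes 0; next final value 6
revised: v becomes 18; next (not (min(y, y) < (v * y))) evaluates to true; next p becomes 6; next x becomes 3; next v becomes 3; next final value 7
verdict: not equivalent; witness: x=-6, y=-2, z=-3


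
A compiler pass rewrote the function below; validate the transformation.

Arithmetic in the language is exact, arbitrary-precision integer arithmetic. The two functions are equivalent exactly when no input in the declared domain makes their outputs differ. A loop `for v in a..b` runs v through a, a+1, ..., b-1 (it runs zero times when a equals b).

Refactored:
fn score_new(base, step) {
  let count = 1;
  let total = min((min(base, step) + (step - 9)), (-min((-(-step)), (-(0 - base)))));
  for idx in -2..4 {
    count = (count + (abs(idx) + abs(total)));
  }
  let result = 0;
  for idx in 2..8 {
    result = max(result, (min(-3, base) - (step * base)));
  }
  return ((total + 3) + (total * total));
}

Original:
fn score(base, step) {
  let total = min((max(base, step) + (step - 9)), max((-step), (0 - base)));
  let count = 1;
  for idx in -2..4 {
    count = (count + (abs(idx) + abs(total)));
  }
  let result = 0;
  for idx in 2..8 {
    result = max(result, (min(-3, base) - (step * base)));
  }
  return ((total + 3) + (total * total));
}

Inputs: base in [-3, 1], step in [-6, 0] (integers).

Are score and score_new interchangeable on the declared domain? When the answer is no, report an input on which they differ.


base=-3, step=-6 yields 309 from score but 423 from score_new.
verdict: not equivalent; witness: base=-3, step=-6


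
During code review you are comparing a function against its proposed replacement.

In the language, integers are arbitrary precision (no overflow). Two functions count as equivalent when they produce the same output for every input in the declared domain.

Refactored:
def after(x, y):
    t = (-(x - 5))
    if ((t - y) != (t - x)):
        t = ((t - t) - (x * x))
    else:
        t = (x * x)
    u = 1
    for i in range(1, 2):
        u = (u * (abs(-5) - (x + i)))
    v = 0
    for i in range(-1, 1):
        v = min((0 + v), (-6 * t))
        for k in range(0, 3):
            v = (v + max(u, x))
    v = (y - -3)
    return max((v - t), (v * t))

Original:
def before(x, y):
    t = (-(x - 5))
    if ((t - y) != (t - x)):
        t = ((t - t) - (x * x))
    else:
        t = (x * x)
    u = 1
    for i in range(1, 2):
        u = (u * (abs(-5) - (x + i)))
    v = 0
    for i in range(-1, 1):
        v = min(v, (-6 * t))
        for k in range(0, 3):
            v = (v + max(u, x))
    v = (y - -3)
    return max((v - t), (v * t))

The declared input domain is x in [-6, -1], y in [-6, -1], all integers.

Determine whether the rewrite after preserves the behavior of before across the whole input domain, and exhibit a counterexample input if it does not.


Although constant usage differs, plus arithmetic usage differs, 36/36 inputs agree.
verdict: equivalent


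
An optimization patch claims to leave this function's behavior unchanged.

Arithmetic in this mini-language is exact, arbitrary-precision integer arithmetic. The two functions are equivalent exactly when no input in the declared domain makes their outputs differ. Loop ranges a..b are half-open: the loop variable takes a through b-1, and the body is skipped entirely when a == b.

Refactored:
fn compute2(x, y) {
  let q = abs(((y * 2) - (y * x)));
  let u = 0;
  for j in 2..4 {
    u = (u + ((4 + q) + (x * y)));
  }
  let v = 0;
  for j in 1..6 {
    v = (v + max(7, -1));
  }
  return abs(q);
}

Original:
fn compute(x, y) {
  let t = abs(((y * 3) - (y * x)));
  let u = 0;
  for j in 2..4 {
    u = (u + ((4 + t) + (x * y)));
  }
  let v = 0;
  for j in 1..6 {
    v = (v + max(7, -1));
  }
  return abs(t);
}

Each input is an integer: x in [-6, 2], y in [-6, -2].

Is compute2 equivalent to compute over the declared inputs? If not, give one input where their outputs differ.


On input x=-6, y=-6, compute returns 54 while compute2 returns 48.
verdict: not equivalent; witness: x=-6, y=-6


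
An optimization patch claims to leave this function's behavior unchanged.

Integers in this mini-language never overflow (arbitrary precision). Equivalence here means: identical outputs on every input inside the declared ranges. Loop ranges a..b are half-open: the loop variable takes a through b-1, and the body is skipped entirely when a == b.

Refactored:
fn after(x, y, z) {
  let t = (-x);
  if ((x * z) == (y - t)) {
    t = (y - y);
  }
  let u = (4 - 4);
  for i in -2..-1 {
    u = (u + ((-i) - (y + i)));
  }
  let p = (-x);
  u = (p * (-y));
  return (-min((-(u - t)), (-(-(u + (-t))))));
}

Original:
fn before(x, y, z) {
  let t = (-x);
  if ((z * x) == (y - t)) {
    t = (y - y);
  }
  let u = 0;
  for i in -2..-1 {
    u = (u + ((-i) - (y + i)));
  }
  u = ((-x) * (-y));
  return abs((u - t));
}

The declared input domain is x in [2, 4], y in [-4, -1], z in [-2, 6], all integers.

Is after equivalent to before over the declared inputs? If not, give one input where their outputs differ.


Side by side, the visible changes include: constant usage differs, and statement counts differ, and arithmetic usage differs, and local variable names differ, and min/max/abs usage differs.
Spot check at x=4, y=-3, z=-2 — before: t=-4, then ((z * x) == (y - t)) is false, then u=0, then (i=-2), then u=7, then u=-12, then returns 8. after: t=-4, then ((x * z) == (y - t)) is false, then u=0, then (i=-2), then u=7, then p=-4, then u=-12, then returns 8. Both give 8.
An exhaustive pass over the 108 declared inputs shows identical outputs.
verdict: equivalent


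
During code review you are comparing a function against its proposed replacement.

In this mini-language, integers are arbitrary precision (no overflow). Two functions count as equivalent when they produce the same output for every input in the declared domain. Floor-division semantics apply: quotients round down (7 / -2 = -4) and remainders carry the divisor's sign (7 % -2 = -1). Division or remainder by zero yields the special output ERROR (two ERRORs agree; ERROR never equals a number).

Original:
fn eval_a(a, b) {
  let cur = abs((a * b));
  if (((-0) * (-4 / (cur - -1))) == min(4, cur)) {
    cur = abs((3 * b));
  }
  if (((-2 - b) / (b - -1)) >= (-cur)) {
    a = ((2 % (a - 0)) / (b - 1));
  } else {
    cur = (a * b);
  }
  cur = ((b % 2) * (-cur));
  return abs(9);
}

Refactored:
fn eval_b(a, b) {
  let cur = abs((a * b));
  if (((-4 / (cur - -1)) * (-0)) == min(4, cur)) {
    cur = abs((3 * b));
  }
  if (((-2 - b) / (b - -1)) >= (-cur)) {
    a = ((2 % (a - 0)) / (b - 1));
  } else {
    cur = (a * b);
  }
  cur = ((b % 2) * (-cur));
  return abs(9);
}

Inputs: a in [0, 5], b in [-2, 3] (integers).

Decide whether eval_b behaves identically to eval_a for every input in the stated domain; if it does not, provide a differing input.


Behavior is preserved: although same computation, different form, the outputs never diverge.
Spot check at a=0, b=2 — eval_a: cur=0, then (((-0) * (-4 / (cur - -1))) == min(4, cur)) is true, then cur=6, then (((-2 - b) / (b - -1)) >= (-cur)) is true, then a zero divisor aborts: ERROR. eval_b: cur=0, then (((-4 / (cur - -1)) * (-0)) == min(4, cur)) is true, then cur=6, then (((-2 - b) / (b - -1)) >= (-cur)) is true, then a zero divisor aborts: ERROR. Both give ERROR.
Sweeping the whole domain (36 inputs) finds no disagreement.
verdict: equivalent
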